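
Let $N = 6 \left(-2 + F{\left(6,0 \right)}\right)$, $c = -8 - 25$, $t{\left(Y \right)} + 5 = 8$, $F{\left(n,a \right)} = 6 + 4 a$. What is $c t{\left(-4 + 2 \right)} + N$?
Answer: $-75$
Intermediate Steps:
$t{\left(Y \right)} = 3$ ($t{\left(Y \right)} = -5 + 8 = 3$)
$c = -33$ ($c = -8 - 25 = -33$)
$N = 24$ ($N = 6 \left(-2 + \left(6 + 4 \cdot 0\right)\right) = 6 \left(-2 + \left(6 + 0\right)\right) = 6 \left(-2 + 6\right) = 6 \cdot 4 = 24$)
$c t{\left(-4 + 2 \right)} + N = \left(-33\right) 3 + 24 = -99 + 24 = -75$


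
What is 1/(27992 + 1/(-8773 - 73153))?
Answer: 81926/2293272591 ≈ 3.5724e-5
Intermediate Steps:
1/(27992 + 1/(-8773 - 73153)) = 1/(27992 + 1/(-81926)) = 1/(27992 - 1/81926) = 1/(2293272591/81926) = 81926/2293272591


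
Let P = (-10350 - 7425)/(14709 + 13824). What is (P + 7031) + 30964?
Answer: 361364520/9511 ≈ 37994.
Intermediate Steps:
P = -5925/9511 (P = -17775/28533 = -17775*1/28533 = -5925/9511 ≈ -0.62296)
(P + 7031) + 30964 = (-5925/9511 + 7031) + 30964 = 66865916/9511 + 30964 = 361364520/9511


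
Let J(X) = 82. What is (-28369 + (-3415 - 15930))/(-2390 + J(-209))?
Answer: 23857/1154 ≈ 20.673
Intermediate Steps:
(-28369 + (-3415 - 15930))/(-2390 + J(-209)) = (-28369 + (-3415 - 15930))/(-2390 + 82) = (-28369 - 19345)/(-2308) = -47714*(-1/2308) = 23857/1154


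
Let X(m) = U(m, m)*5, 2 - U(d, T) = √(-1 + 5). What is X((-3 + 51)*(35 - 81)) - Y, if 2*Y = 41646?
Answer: -20823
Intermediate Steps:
U(d, T) = 0 (U(d, T) = 2 - √(-1 + 5) = 2 - √4 = 2 - 1*2 = 2 - 2 = 0)
Y = 20823 (Y = (½)*41646 = 20823)
X(m) = 0 (X(m) = 0*5 = 0)
X((-3 + 51)*(35 - 81)) - Y = 0 - 1*20823 = 0 - 20823 = -20823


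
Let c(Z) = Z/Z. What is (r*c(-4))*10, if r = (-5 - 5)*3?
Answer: -300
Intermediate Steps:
c(Z) = 1
r = -30 (r = -10*3 = -30)
(r*c(-4))*10 = -30*1*10 = -30*10 = -300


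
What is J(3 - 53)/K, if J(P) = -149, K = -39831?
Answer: 149/39831 ≈ 0.0037408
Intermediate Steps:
J(3 - 53)/K = -149/(-39831) = -149*(-1/39831) = 149/39831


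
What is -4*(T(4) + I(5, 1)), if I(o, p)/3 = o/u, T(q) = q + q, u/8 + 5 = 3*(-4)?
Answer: -1073/34 ≈ -31.559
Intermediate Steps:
u = -136 (u = -40 + 8*(3*(-4)) = -40 + 8*(-12) = -40 - 96 = -136)
T(q) = 2*q
I(o, p) = -3*o/136 (I(o, p) = 3*(o/(-136)) = 3*(o*(-1/136)) = 3*(-o/136) = -3*o/136)
-4*(T(4) + I(5, 1)) = -4*(2*4 - 3/136*5) = -4*(8 - 15/136) = -4*1073/136 = -1073/34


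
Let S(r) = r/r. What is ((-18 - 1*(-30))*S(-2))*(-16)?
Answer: -192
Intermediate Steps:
S(r) = 1
((-18 - 1*(-30))*S(-2))*(-16) = ((-18 - 1*(-30))*1)*(-16) = ((-18 + 30)*1)*(-16) = (12*1)*(-16) = 12*(-16) = -192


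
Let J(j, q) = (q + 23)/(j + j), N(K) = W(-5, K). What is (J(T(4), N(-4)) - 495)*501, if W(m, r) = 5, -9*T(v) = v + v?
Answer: -1023543/4 ≈ -2.5589e+5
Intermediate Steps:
T(v) = -2*v/9 (T(v) = -(v + v)/9 = -2*v/9)
N(K) = 5
J(j, q) = (23 + q)/(2*j) (J(j, q) = (23 + q)/((2*j)) = (23 + q)*(1/(2*j)) = (23 + q)/(2*j))
(J(T(4), N(-4)) - 495)*501 = ((23 + 5)/(2*((-2/9*4))) - 495)*501 = ((½)*28/(-8/9) - 495)*501 = ((½)*(-9/8)*28 - 495)*501 = (-63/4 - 495)*501 = -2043/4*501 = -1023543/4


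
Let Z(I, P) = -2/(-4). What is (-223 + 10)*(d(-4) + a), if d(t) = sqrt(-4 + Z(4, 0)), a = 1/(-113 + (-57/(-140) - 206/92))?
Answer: 228620/123253 - 213*I*sqrt(14)/2 ≈ 1.8549 - 398.49*I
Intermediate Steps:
Z(I, P) = 1/2 (Z(I, P) = -2*(-1/4) = 1/2)
a = -3220/369759 (a = 1/(-113 + (-57*(-1/140) - 206*1/92)) = 1/(-113 + (57/140 - 103/46)) = 1/(-113 - 5899/3220) = 1/(-369759/3220) = -3220/369759 ≈ -0.0087084)
d(t) = I*sqrt(14)/2 (d(t) = sqrt(-4 + 1/2) = sqrt(-7/2) = I*sqrt(14)/2)
(-223 + 10)*(d(-4) + a) = (-223 + 10)*(I*sqrt(14)/2 - 3220/369759) = -213*(-3220/369759 + I*sqrt(14)/2) = 228620/123253 - 213*I*sqrt(14)/2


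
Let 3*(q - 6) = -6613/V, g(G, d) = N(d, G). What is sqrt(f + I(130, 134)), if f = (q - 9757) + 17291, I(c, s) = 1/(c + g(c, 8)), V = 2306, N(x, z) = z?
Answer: sqrt(1524418930409115)/449670 ≈ 86.828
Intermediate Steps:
g(G, d) = G
q = 34895/6918 (q = 6 + (-6613/2306)/3 = 6 + (-6613*1/2306)/3 = 6 + (1/3)*(-6613/2306) = 6 - 6613/6918 = 34895/6918 ≈ 5.0441)
I(c, s) = 1/(2*c) (I(c, s) = 1/(c + c) = 1/(2*c))
f = 52155107/6918 (f = (34895/6918 - 9757) + 17291 = -67464031/6918 + 17291 = 52155107/6918 ≈ 7539.0)
sqrt(f + I(130, 134)) = sqrt(52155107/6918 + (1/2)/130) = sqrt(52155107/6918 + (1/2)*(1/130)) = sqrt(52155107/6918 + 1/260) = sqrt(6780167369/899340) = sqrt(1524418930409115)/449670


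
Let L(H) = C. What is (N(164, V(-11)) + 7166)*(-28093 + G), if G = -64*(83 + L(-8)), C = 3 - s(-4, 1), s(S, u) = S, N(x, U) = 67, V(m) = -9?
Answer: -244858749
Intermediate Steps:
C = 7 (C = 3 - 1*(-4) = 3 + 4 = 7)
L(H) = 7
G = -5760 (G = -64*(83 + 7) = -64*90 = -5760)
(N(164, V(-11)) + 7166)*(-28093 + G) = (67 + 7166)*(-28093 - 5760) = 7233*(-33853) = -244858749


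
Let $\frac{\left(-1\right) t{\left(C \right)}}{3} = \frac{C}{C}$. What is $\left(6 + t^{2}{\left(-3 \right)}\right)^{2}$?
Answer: $225$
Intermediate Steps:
$t{\left(C \right)} = -3$ ($t{\left(C \right)} = - 3 \frac{C}{C} = \left(-3\right) 1 = -3$)
$\left(6 + t^{2}{\left(-3 \right)}\right)^{2} = \left(6 + \left(-3\right)^{2}\right)^{2} = \left(6 + 9\right)^{2} = 15^{2} = 225$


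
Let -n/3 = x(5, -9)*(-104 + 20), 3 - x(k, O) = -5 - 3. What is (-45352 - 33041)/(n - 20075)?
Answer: 78393/17303 ≈ 4.5306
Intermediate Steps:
x(k, O) = 11 (x(k, O) = 3 - (-5 - 3) = 3 - 1*(-8) = 3 + 8 = 11)
n = 2772 (n = -33*(-104 + 20) = -33*(-84) = -3*(-924) = 2772)
(-45352 - 33041)/(n - 20075) = (-45352 - 33041)/(2772 - 20075) = -78393/(-17303) = -78393*(-1/17303) = 78393/17303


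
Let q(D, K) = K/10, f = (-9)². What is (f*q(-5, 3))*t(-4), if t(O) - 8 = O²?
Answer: 2916/5 ≈ 583.20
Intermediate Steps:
f = 81
q(D, K) = K/10 (q(D, K) = K*(⅒) = K/10)
t(O) = 8 + O²
(f*q(-5, 3))*t(-4) = (81*((⅒)*3))*(8 + (-4)²) = (81*(3/10))*(8 + 16) = (243/10)*24 = 2916/5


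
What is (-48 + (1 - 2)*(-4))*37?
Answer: -1628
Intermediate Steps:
(-48 + (1 - 2)*(-4))*37 = (-48 - 1*(-4))*37 = (-48 + 4)*37 = -44*37 = -1628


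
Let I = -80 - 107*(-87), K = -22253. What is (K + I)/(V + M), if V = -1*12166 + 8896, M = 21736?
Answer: -6512/9233 ≈ -0.70530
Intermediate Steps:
I = 9229 (I = -80 + 9309 = 9229)
V = -3270 (V = -12166 + 8896 = -3270)
(K + I)/(V + M) = (-22253 + 9229)/(-3270 + 21736) = -13024/18466 = -13024*1/18466 = -6512/9233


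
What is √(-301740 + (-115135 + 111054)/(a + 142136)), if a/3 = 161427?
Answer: I*√978531015634997/56947 ≈ 549.31*I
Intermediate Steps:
a = 484281 (a = 3*161427 = 484281)
√(-301740 + (-115135 + 111054)/(a + 142136)) = √(-301740 + (-115135 + 111054)/(484281 + 142136)) = √(-301740 - 4081/626417) = √(-301740 - 4081*1/626417) = √(-301740 - 371/56947) = √(-17183188151/56947) = I*√978531015634997/56947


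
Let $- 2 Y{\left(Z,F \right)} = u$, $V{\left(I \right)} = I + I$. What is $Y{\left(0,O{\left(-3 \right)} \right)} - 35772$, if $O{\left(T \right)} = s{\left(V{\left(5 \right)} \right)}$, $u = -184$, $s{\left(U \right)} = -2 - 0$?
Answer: $-35680$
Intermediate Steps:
$V{\left(I \right)} = 2 I$
$s{\left(U \right)} = -2$ ($s{\left(U \right)} = -2 + 0 = -2$)
$O{\left(T \right)} = -2$
$Y{\left(Z,F \right)} = 92$ ($Y{\left(Z,F \right)} = \left(- \frac{1}{2}\right) \left(-184\right) = 92$)
$Y{\left(0,O{\left(-3 \right)} \right)} - 35772 = 92 - 35772 = -35680$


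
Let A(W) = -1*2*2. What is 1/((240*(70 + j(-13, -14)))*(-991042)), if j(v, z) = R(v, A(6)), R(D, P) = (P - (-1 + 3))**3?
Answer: 1/34726111680 ≈ 2.8797e-11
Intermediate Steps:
A(W) = -4 (A(W) = -2*2 = -4)
R(D, P) = (-2 + P)**3 (R(D, P) = (P - 1*2)**3 = (P - 2)**3 = (-2 + P)**3)
j(v, z) = -216 (j(v, z) = (-2 - 4)**3 = (-6)**3 = -216)
1/((240*(70 + j(-13, -14)))*(-991042)) = 1/((240*(70 - 216))*(-991042)) = -1/991042/(240*(-146)) = -1/991042/(-35040) = -1/35040*(-1/991042) = 1/34726111680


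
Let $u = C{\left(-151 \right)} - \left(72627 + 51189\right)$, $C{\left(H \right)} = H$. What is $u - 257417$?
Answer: $-381384$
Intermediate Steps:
$u = -123967$ ($u = -151 - \left(72627 + 51189\right) = -151 - 123816 = -123967$)
$u - 257417 = -123967 - 257417 = -381384$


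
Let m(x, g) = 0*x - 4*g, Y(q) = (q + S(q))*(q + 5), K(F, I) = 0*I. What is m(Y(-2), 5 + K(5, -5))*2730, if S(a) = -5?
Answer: -54600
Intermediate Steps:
K(F, I) = 0
Y(q) = (-5 + q)*(5 + q) (Y(q) = (q - 5)*(q + 5) = (-5 + q)*(5 + q))
m(x, g) = -4*g (m(x, g) = 0 - 4*g = -4*g)
m(Y(-2), 5 + K(5, -5))*2730 = -4*(5 + 0)*2730 = -4*5*2730 = -20*2730 = -54600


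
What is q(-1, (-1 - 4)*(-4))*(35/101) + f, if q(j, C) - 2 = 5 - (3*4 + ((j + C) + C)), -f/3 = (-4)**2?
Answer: -6388/101 ≈ -63.247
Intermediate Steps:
f = -48 (f = -3*(-4)**2 = -3*16 = -48)
q(j, C) = -5 - j - 2*C (q(j, C) = 2 + (5 - (3*4 + ((j + C) + C))) = 2 + (5 - (12 + ((C + j) + C))) = 2 + (5 - (12 + (j + 2*C))) = 2 + (5 - (12 + j + 2*C)) = 2 + (5 + (-12 - j - 2*C)) = 2 + (-7 - j - 2*C) = -5 - j - 2*C)
q(-1, (-1 - 4)*(-4))*(35/101) + f = (-5 - 1*(-1) - 2*(-1 - 4)*(-4))*(35/101) - 48 = (-5 + 1 - (-10)*(-4))*(35*(1/101)) - 48 = (-5 + 1 - 2*20)*(35/101) - 48 = (-5 + 1 - 40)*(35/101) - 48 = -44*35/101 - 48 = -1540/101 - 48 = -6388/101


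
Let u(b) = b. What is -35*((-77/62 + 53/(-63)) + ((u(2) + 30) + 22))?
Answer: -1013935/558 ≈ -1817.1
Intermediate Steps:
-35*((-77/62 + 53/(-63)) + ((u(2) + 30) + 22)) = -35*((-77/62 + 53/(-63)) + ((2 + 30) + 22)) = -35*((-77*1/62 + 53*(-1/63)) + (32 + 22)) = -35*((-77/62 - 53/63) + 54) = -35*(-8137/3906 + 54) = -35*202787/3906 = -1013935/558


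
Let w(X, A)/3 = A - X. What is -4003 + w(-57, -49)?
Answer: -3979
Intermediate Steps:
w(X, A) = -3*X + 3*A (w(X, A) = 3*(A - X) = -3*X + 3*A)
-4003 + w(-57, -49) = -4003 + (-3*(-57) + 3*(-49)) = -4003 + (171 - 147) = -4003 + 24 = -3979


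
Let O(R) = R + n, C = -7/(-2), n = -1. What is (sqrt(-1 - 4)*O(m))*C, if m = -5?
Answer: -21*I*sqrt(5) ≈ -46.957*I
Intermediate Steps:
C = 7/2 (C = -7*(-1/2) = 7/2 ≈ 3.5000)
O(R) = -1 + R (O(R) = R - 1 = -1 + R)
(sqrt(-1 - 4)*O(m))*C = (sqrt(-1 - 4)*(-1 - 5))*(7/2) = (sqrt(-5)*(-6))*(7/2) = ((I*sqrt(5))*(-6))*(7/2) = -6*I*sqrt(5)*(7/2) = -21*I*sqrt(5)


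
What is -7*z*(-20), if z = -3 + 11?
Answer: 1120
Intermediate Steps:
z = 8
-7*z*(-20) = -7*8*(-20) = -56*(-20) = 1120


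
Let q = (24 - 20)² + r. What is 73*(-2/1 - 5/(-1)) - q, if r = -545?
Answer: 748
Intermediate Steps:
q = -529 (q = (24 - 20)² - 545 = 4² - 545 = 16 - 545 = -529)
73*(-2/1 - 5/(-1)) - q = 73*(-2/1 - 5/(-1)) - 1*(-529) = 73*(-2*1 - 5*(-1)) + 529 = 73*(-2 + 5) + 529 = 73*3 + 529 = 219 + 529 = 748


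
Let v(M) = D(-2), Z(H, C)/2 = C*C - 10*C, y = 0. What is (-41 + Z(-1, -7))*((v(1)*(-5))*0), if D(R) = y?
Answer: 0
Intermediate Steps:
Z(H, C) = -20*C + 2*C² (Z(H, C) = 2*(C*C - 10*C) = 2*(C² - 10*C) = -20*C + 2*C²)
D(R) = 0
v(M) = 0
(-41 + Z(-1, -7))*((v(1)*(-5))*0) = (-41 + 2*(-7)*(-10 - 7))*((0*(-5))*0) = (-41 + 2*(-7)*(-17))*(0*0) = (-41 + 238)*0 = 197*0 = 0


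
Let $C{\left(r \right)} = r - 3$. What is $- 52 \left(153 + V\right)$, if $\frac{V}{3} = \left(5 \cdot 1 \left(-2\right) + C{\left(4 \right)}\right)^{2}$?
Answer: $-20592$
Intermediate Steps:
$C{\left(r \right)} = -3 + r$
$V = 243$ ($V = 3 \left(5 \cdot 1 \left(-2\right) + \left(-3 + 4\right)\right)^{2} = 3 \left(5 \left(-2\right) + 1\right)^{2} = 3 \left(-10 + 1\right)^{2} = 3 \left(-9\right)^{2} = 3 \cdot 81 = 243$)
$- 52 \left(153 + V\right) = - 52 \left(153 + 243\right) = \left(-52\right) 396 = -20592$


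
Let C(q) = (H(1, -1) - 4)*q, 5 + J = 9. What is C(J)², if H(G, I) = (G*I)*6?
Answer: 1600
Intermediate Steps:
J = 4 (J = -5 + 9 = 4)
H(G, I) = 6*G*I
C(q) = -10*q (C(q) = (6*1*(-1) - 4)*q = (-6 - 4)*q = -10*q)
C(J)² = (-10*4)² = (-40)² = 1600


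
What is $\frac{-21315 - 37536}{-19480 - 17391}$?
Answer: $\frac{58851}{36871} \approx 1.5961$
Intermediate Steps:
$\frac{-21315 - 37536}{-19480 - 17391} = - \frac{58851}{-36871} = \left(-58851\right) \left(- \frac{1}{36871}\right) = \frac{58851}{36871}$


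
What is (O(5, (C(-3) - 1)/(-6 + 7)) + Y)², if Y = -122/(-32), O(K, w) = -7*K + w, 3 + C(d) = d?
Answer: 373321/256 ≈ 1458.3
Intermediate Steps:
C(d) = -3 + d
O(K, w) = w - 7*K
Y = 61/16 (Y = -122*(-1/32) = 61/16 ≈ 3.8125)
(O(5, (C(-3) - 1)/(-6 + 7)) + Y)² = ((((-3 - 3) - 1)/(-6 + 7) - 7*5) + 61/16)² = (((-6 - 1)/1 - 35) + 61/16)² = ((-7*1 - 35) + 61/16)² = ((-7 - 35) + 61/16)² = (-42 + 61/16)² = (-611/16)² = 373321/256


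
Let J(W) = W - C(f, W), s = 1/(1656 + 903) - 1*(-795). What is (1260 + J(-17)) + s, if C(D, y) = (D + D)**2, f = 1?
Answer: 5205007/2559 ≈ 2034.0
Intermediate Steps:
C(D, y) = 4*D**2 (C(D, y) = (2*D)**2 = 4*D**2)
s = 2034406/2559 (s = 1/2559 + 795 = 2034406/2559 ≈ 795.00)
J(W) = -4 + W (J(W) = W - 4*1**2 = W - 4 = -4 + W)
(1260 + J(-17)) + s = (1260 + (-4 - 17)) + 2034406/2559 = (1260 - 21) + 2034406/2559 = 1239 + 2034406/2559 = 5205007/2559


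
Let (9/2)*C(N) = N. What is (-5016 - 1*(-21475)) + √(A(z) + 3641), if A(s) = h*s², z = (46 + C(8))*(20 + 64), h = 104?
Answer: 16459 + √15076039169/3 ≈ 57387.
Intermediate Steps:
C(N) = 2*N/9
z = 12040/3 (z = (46 + (2/9)*8)*(20 + 64) = (46 + 16/9)*84 = (430/9)*84 = 12040/3 ≈ 4013.3)
A(s) = 104*s²
(-5016 - 1*(-21475)) + √(A(z) + 3641) = (-5016 - 1*(-21475)) + √(104*(12040/3)² + 3641) = (-5016 + 21475) + √(104*(144961600/9) + 3641) = 16459 + √(15076006400/9 + 3641) = 16459 + √(15076039169/9) = 16459 + √15076039169/3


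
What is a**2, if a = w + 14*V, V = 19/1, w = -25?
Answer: 58081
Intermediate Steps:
V = 19 (V = 19*1 = 19)
a = 241 (a = -25 + 14*19 = -25 + 266 = 241)
a**2 = 241**2 = 58081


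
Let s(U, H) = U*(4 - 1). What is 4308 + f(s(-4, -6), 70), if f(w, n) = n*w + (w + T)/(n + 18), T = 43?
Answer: 305215/88 ≈ 3468.4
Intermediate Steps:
s(U, H) = 3*U (s(U, H) = U*3 = 3*U)
f(w, n) = n*w + (43 + w)/(18 + n) (f(w, n) = n*w + (w + 43)/(n + 18) = n*w + (43 + w)/(18 + n))
4308 + f(s(-4, -6), 70) = 4308 + (43 + 3*(-4) + (3*(-4))*70**2 + 18*70*(3*(-4)))/(18 + 70) = 4308 + (43 - 12 - 12*4900 + 18*70*(-12))/88 = 4308 + (43 - 12 - 58800 - 15120)/88 = 4308 + (1/88)*(-73889) = 4308 - 73889/88 = 305215/88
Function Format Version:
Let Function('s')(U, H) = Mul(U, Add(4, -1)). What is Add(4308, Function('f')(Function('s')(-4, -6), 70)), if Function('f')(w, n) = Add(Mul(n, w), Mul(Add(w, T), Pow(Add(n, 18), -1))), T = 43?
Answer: Rational(305215, 88) ≈ 3468.4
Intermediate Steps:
Function('s')(U, H) = Mul(3, U) (Function('s')(U, H) = Mul(U, 3) = Mul(3, U))
Function('f')(w, n) = Add(Mul(n, w), Mul(Pow(Add(18, n), -1), Add(43, w))) (Function('f')(w, n) = Add(Mul(n, w), Mul(Add(w, 43), Pow(Add(n, 18), -1))) = Add(Mul(n, w), Mul(Add(43, w), Pow(Add(18, n), -1))) = Add(Mul(n, w), Mul(Pow(Add(18, n), -1), Add(43, w))))
Add(4308, Function('f')(Function('s')(-4, -6), 70)) = Add(4308, Mul(Pow(Add(18, 70), -1), Add(43, Mul(3, -4), Mul(Mul(3, -4), Pow(70, 2)), Mul(18, 70, Mul(3, -4))))) = Add(4308, Mul(Pow(88, -1), Add(43, -12, Mul(-12, 4900), Mul(18, 70, -12)))) = Add(4308, Mul(Rational(1, 88), Add(43, -12, -58800, -15120))) = Add(4308, Mul(Rational(1, 88), -73889)) = Add(4308, Rational(-73889, 88)) = Rational(305215, 88)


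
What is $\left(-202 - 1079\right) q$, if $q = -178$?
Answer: $228018$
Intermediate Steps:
$\left(-202 - 1079\right) q = \left(-202 - 1079\right) \left(-178\right) = \left(-1281\right) \left(-178\right) = 228018$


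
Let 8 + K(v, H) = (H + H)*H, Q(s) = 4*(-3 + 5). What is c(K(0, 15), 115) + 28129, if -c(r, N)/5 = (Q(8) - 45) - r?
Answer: 30524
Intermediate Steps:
Q(s) = 8 (Q(s) = 4*2 = 8)
K(v, H) = -8 + 2*H² (K(v, H) = -8 + (H + H)*H = -8 + (2*H)*H = -8 + 2*H²)
c(r, N) = 185 + 5*r (c(r, N) = -5*((8 - 45) - r) = -5*(-37 - r) = 185 + 5*r)
c(K(0, 15), 115) + 28129 = (185 + 5*(-8 + 2*15²)) + 28129 = (185 + 5*(-8 + 2*225)) + 28129 = (185 + 5*(-8 + 450)) + 28129 = (185 + 5*442) + 28129 = (185 + 2210) + 28129 = 2395 + 28129 = 30524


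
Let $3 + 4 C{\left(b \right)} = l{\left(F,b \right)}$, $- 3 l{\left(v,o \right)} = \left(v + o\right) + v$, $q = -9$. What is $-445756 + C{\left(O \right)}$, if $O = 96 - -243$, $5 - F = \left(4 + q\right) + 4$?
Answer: $-445786$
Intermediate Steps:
$F = 6$ ($F = 5 - \left(\left(4 - 9\right) + 4\right) = 5 - \left(-5 + 4\right) = 5 - -1 = 5 + 1 = 6$)
$O = 339$ ($O = 96 + 243 = 339$)
$l{\left(v,o \right)} = - \frac{2 v}{3} - \frac{o}{3}$ ($l{\left(v,o \right)} = - \frac{\left(v + o\right) + v}{3} = - \frac{\left(o + v\right) + v}{3} = - \frac{o + 2 v}{3} = - \frac{2 v}{3} - \frac{o}{3}$)
$C{\left(b \right)} = - \frac{7}{4} - \frac{b}{12}$ ($C{\left(b \right)} = - \frac{3}{4} + \frac{\left(- \frac{2}{3}\right) 6 - \frac{b}{3}}{4} = - \frac{3}{4} + \frac{-4 - \frac{b}{3}}{4} = - \frac{3}{4} - \left(1 + \frac{b}{12}\right) = - \frac{7}{4} - \frac{b}{12}$)
$-445756 + C{\left(O \right)} = -445756 - 30 = -445786$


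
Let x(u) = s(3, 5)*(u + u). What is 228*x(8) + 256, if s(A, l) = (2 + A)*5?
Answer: 91456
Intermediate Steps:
s(A, l) = 10 + 5*A
x(u) = 50*u (x(u) = (10 + 5*3)*(u + u) = (10 + 15)*(2*u) = 25*(2*u) = 50*u)
228*x(8) + 256 = 228*(50*8) + 256 = 228*400 + 256 = 91200 + 256 = 91456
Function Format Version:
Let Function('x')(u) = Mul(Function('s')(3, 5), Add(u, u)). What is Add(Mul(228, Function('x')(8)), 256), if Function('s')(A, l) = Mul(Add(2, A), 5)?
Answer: 91456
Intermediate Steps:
Function('s')(A, l) = Add(10, Mul(5, A))
Function('x')(u) = Mul(50, u) (Function('x')(u) = Mul(Add(10, Mul(5, 3)), Add(u, u)) = Mul(Add(10, 15), Mul(2, u)) = Mul(25, Mul(2, u)) = Mul(50, u))
Add(Mul(228, Function('x')(8)), 256) = Add(Mul(228, Mul(50, 8)), 256) = Add(Mul(228, 400), 256) = Add(91200, 256) = 91456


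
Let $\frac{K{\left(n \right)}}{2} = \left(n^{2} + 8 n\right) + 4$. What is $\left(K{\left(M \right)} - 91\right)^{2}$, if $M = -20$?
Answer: $157609$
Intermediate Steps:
$K{\left(n \right)} = 8 + 2 n^{2} + 16 n$ ($K{\left(n \right)} = 2 \left(\left(n^{2} + 8 n\right) + 4\right) = 2 \left(4 + n^{2} + 8 n\right) = 8 + 2 n^{2} + 16 n$)
$\left(K{\left(M \right)} - 91\right)^{2} = \left(\left(8 + 2 \left(-20\right)^{2} + 16 \left(-20\right)\right) - 91\right)^{2} = \left(\left(8 + 2 \cdot 400 - 320\right) - 91\right)^{2} = \left(\left(8 + 800 - 320\right) - 91\right)^{2} = \left(488 - 91\right)^{2} = 397^{2} = 157609$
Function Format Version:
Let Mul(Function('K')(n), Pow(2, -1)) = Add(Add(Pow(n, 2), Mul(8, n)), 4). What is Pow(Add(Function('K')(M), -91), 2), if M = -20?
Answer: 157609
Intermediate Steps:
Function('K')(n) = Add(8, Mul(2, Pow(n, 2)), Mul(16, n)) (Function('K')(n) = Mul(2, Add(Add(Pow(n, 2), Mul(8, n)), 4)) = Mul(2, Add(4, Pow(n, 2), Mul(8, n))) = Add(8, Mul(2, Pow(n, 2)), Mul(16, n)))
Pow(Add(Function('K')(M), -91), 2) = Pow(Add(Add(8, Mul(2, Pow(-20, 2)), Mul(16, -20)), -91), 2) = Pow(Add(Add(8, Mul(2, 400), -320), -91), 2) = Pow(Add(Add(8, 800, -320), -91), 2) = Pow(Add(488, -91), 2) = Pow(397, 2) = 157609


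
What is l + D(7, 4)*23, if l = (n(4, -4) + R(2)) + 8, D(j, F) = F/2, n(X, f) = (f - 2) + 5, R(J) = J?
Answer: 55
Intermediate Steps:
n(X, f) = 3 + f (n(X, f) = (-2 + f) + 5 = 3 + f)
D(j, F) = F/2 (D(j, F) = F*(½) = F/2)
l = 9 (l = ((3 - 4) + 2) + 8 = (-1 + 2) + 8 = 1 + 8 = 9)
l + D(7, 4)*23 = 9 + ((½)*4)*23 = 9 + 2*23 = 9 + 46 = 55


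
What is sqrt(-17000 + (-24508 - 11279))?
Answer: I*sqrt(52787) ≈ 229.75*I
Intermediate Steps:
sqrt(-17000 + (-24508 - 11279)) = sqrt(-17000 - 35787) = sqrt(-52787) = I*sqrt(52787)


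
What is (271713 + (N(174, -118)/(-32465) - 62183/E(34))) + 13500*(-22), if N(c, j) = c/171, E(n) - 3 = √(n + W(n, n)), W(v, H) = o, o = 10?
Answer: -258514068502/12953535 - 124366*√11/35 ≈ -31742.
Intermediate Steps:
W(v, H) = 10
E(n) = 3 + √(10 + n) (E(n) = 3 + √(n + 10) = 3 + √(10 + n))
N(c, j) = c/171 (N(c, j) = c*(1/171) = c/171)
(271713 + (N(174, -118)/(-32465) - 62183/E(34))) + 13500*(-22) = (271713 + (((1/171)*174)/(-32465) - 62183/(3 + √(10 + 34)))) + 13500*(-22) = (271713 + ((58/57)*(-1/32465) - 62183/(3 + √44))) - 297000 = (271713 + (-58/1850505 - 62183/(3 + 2*√11))) - 297000 = (502806265007/1850505 - 62183/(3 + 2*√11)) - 297000 = -46793719993/1850505 - 62183/(3 + 2*√11)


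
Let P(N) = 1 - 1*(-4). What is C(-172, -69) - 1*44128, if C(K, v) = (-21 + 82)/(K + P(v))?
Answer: -7369437/167 ≈ -44128.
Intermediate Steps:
P(N) = 5 (P(N) = 1 + 4 = 5)
C(K, v) = 61/(5 + K) (C(K, v) = (-21 + 82)/(K + 5) = 61/(5 + K))
C(-172, -69) - 1*44128 = 61/(5 - 172) - 1*44128 = 61/(-167) - 44128 = 61*(-1/167) - 44128 = -61/167 - 44128 = -7369437/167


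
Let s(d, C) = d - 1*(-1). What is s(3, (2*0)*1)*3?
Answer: 12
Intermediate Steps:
s(d, C) = 1 + d (s(d, C) = d + 1 = 1 + d)
s(3, (2*0)*1)*3 = (1 + 3)*3 = 4*3 = 12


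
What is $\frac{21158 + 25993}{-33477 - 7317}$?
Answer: $- \frac{1209}{1046} \approx -1.1558$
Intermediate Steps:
$\frac{21158 + 25993}{-33477 - 7317} = \frac{47151}{-40794} = 47151 \left(- \frac{1}{40794}\right) = - \frac{1209}{1046}$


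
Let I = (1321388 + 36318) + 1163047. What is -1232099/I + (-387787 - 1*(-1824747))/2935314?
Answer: 937297799/1233200261907 ≈ 0.00076005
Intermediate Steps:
I = 2520753 (I = 1357706 + 1163047 = 2520753)
-1232099/I + (-387787 - 1*(-1824747))/2935314 = -1232099/2520753 + (-387787 - 1*(-1824747))/2935314 = -1232099*1/2520753 + (-387787 + 1824747)*(1/2935314) = -1232099/2520753 + 1436960*(1/2935314) = -1232099/2520753 + 718480/1467657 = 937297799/1233200261907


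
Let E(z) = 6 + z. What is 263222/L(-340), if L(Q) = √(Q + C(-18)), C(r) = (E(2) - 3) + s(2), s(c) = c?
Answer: -263222*I*√37/111 ≈ -14424.0*I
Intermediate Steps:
C(r) = 7 (C(r) = ((6 + 2) - 3) + 2 = (8 - 3) + 2 = 5 + 2 = 7)
L(Q) = √(7 + Q) (L(Q) = √(Q + 7) = √(7 + Q))
263222/L(-340) = 263222/(√(7 - 340)) = 263222/(√(-333)) = 263222/((3*I*√37)) = 263222*(-I*√37/111) = -263222*I*√37/111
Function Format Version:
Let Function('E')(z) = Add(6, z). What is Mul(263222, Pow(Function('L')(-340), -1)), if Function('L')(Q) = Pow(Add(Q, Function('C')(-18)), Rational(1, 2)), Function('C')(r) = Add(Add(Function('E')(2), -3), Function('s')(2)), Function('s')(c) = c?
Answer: Mul(Rational(-263222, 111), I, Pow(37, Rational(1, 2))) ≈ Mul(-14424., I)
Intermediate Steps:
Function('C')(r) = 7 (Function('C')(r) = Add(Add(Add(6, 2), -3), 2) = Add(Add(8, -3), 2) = Add(5, 2) = 7)
Function('L')(Q) = Pow(Add(7, Q), Rational(1, 2)) (Function('L')(Q) = Pow(Add(Q, 7), Rational(1, 2)) = Pow(Add(7, Q), Rational(1, 2)))
Mul(263222, Pow(Function('L')(-340), -1)) = Mul(263222, Pow(Pow(Add(7, -340), Rational(1, 2)), -1)) = Mul(263222, Pow(Pow(-333, Rational(1, 2)), -1)) = Mul(263222, Pow(Mul(3, I, Pow(37, Rational(1, 2))), -1)) = Mul(263222, Mul(Rational(-1, 111), I, Pow(37, Rational(1, 2)))) = Mul(Rational(-263222, 111), I, Pow(37, Rational(1, 2)))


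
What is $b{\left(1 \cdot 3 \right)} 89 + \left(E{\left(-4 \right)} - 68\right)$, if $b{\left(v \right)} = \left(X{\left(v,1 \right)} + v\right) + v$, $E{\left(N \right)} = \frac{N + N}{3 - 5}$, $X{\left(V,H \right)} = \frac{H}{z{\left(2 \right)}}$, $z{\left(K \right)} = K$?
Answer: $\frac{1029}{2} \approx 514.5$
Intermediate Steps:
$X{\left(V,H \right)} = \frac{H}{2}$
$E{\left(N \right)} = - N$ ($E{\left(N \right)} = \frac{2 N}{-2} = 2 N \left(- \frac{1}{2}\right) = - N$)
$b{\left(v \right)} = \frac{1}{2} + 2 v$ ($b{\left(v \right)} = \left(\frac{1}{2} \cdot 1 + v\right) + v = \left(\frac{1}{2} + v\right) + v = \frac{1}{2} + 2 v$)
$b{\left(1 \cdot 3 \right)} 89 + \left(E{\left(-4 \right)} - 68\right) = \left(\frac{1}{2} + 2 \cdot 1 \cdot 3\right) 89 - 64 = \left(\frac{1}{2} + 2 \cdot 3\right) 89 + \left(4 - 68\right) = \left(\frac{1}{2} + 6\right) 89 - 64 = \frac{13}{2} \cdot 89 - 64 = \frac{1157}{2} - 64 = \frac{1029}{2}$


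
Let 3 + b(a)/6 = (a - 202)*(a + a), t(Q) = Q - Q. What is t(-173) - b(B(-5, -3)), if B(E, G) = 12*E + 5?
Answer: -169602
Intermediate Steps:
B(E, G) = 5 + 12*E
t(Q) = 0
b(a) = -18 + 12*a*(-202 + a) (b(a) = -18 + 6*((a - 202)*(a + a)) = -18 + 6*((-202 + a)*(2*a)) = -18 + 6*(2*a*(-202 + a)) = -18 + 12*a*(-202 + a))
t(-173) - b(B(-5, -3)) = 0 - (-18 - 2424*(5 + 12*(-5)) + 12*(5 + 12*(-5))²) = 0 - (-18 - 2424*(5 - 60) + 12*(5 - 60)²) = 0 - (-18 - 2424*(-55) + 12*(-55)²) = 0 - (-18 + 133320 + 12*3025) = 0 - (-18 + 133320 + 36300) = 0 - 1*169602 = 0 - 169602 = -169602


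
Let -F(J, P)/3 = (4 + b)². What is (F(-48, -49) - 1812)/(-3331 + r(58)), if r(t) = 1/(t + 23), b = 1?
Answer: 152847/269810 ≈ 0.56650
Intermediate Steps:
r(t) = 1/(23 + t)
F(J, P) = -75 (F(J, P) = -3*(4 + 1)² = -3*5² = -3*25 = -75)
(F(-48, -49) - 1812)/(-3331 + r(58)) = (-75 - 1812)/(-3331 + 1/(23 + 58)) = -1887/(-3331 + 1/81) = -1887/(-269810/81) = -1887*(-81/269810) = 152847/269810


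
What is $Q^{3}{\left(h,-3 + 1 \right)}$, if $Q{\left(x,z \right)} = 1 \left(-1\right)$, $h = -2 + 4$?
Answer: $-1$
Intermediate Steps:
$h = 2$
$Q{\left(x,z \right)} = -1$
$Q^{3}{\left(h,-3 + 1 \right)} = \left(-1\right)^{3} = -1$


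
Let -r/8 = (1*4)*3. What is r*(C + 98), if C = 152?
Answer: -24000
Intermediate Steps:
r = -96 (r = -8*1*4*3 = -32*3 = -8*12 = -96)
r*(C + 98) = -96*(152 + 98) = -96*250 = -24000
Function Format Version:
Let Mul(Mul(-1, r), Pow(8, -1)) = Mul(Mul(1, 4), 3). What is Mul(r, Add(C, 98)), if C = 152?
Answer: -24000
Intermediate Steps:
r = -96 (r = Mul(-8, Mul(Mul(1, 4), 3)) = Mul(-8, Mul(4, 3)) = Mul(-8, 12) = -96)
Mul(r, Add(C, 98)) = Mul(-96, Add(152, 98)) = Mul(-96, 250) = -24000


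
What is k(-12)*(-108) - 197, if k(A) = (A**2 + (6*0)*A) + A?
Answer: -14453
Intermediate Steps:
k(A) = A + A**2 (k(A) = (A**2 + 0*A) + A = (A**2 + 0) + A = A**2 + A = A + A**2)
k(-12)*(-108) - 197 = -12*(1 - 12)*(-108) - 197 = -12*(-11)*(-108) - 197 = 132*(-108) - 197 = -14256 - 197 = -14453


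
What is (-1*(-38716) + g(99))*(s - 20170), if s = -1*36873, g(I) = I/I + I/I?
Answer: -2208590874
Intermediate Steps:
g(I) = 2 (g(I) = 1 + 1 = 2)
s = -36873
(-1*(-38716) + g(99))*(s - 20170) = (-1*(-38716) + 2)*(-36873 - 20170) = (38716 + 2)*(-57043) = 38718*(-57043) = -2208590874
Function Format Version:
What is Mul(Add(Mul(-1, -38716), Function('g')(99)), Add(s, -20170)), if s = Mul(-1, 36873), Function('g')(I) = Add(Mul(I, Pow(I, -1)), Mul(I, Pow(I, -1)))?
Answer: -2208590874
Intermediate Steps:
Function('g')(I) = 2 (Function('g')(I) = Add(1, 1) = 2)
s = -36873
Mul(Add(Mul(-1, -38716), Function('g')(99)), Add(s, -20170)) = Mul(Add(Mul(-1, -38716), 2), Add(-36873, -20170)) = Mul(Add(38716, 2), -57043) = Mul(38718, -57043) = -2208590874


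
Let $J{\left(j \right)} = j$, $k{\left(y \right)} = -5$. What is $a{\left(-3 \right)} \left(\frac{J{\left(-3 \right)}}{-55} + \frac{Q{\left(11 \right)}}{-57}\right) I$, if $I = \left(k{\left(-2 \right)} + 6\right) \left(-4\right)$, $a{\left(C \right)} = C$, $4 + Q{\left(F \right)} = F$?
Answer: $- \frac{856}{1045} \approx -0.81914$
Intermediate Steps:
$Q{\left(F \right)} = -4 + F$
$I = -4$ ($I = \left(-5 + 6\right) \left(-4\right) = 1 \left(-4\right) = -4$)
$a{\left(-3 \right)} \left(\frac{J{\left(-3 \right)}}{-55} + \frac{Q{\left(11 \right)}}{-57}\right) I = - 3 \left(- \frac{3}{-55} + \frac{-4 + 11}{-57}\right) \left(-4\right) = - 3 \left(\left(-3\right) \left(- \frac{1}{55}\right) + 7 \left(- \frac{1}{57}\right)\right) \left(-4\right) = - 3 \left(\frac{3}{55} - \frac{7}{57}\right) \left(-4\right) = \left(-3\right) \left(- \frac{214}{3135}\right) \left(-4\right) = \frac{214}{1045} \left(-4\right) = - \frac{856}{1045}$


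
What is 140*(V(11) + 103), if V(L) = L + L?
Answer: 17500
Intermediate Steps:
V(L) = 2*L
140*(V(11) + 103) = 140*(2*11 + 103) = 140*(22 + 103) = 140*125 = 17500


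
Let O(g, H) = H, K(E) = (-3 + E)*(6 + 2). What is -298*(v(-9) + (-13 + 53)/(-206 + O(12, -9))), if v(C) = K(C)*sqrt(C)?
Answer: 2384/43 + 85824*I ≈ 55.442 + 85824.0*I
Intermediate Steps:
K(E) = -24 + 8*E (K(E) = (-3 + E)*8 = -24 + 8*E)
v(C) = sqrt(C)*(-24 + 8*C) (v(C) = (-24 + 8*C)*sqrt(C) = sqrt(C)*(-24 + 8*C))
-298*(v(-9) + (-13 + 53)/(-206 + O(12, -9))) = -298*(8*sqrt(-9)*(-3 - 9) + (-13 + 53)/(-206 - 9)) = -298*(8*(3*I)*(-12) + 40/(-215)) = -298*(-288*I + 40*(-1/215)) = -298*(-288*I - 8/43) = -298*(-8/43 - 288*I) = 2384/43 + 85824*I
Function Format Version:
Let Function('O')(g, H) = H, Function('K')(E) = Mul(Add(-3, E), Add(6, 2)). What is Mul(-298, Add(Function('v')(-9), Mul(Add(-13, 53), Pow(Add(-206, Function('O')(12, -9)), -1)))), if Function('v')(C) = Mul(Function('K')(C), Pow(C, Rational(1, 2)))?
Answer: Add(Rational(2384, 43), Mul(85824, I)) ≈ Add(55.442, Mul(85824., I))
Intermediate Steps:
Function('K')(E) = Add(-24, Mul(8, E)) (Function('K')(E) = Mul(Add(-3, E), 8) = Add(-24, Mul(8, E)))
Function('v')(C) = Mul(Pow(C, Rational(1, 2)), Add(-24, Mul(8, C))) (Function('v')(C) = Mul(Add(-24, Mul(8, C)), Pow(C, Rational(1, 2))) = Mul(Pow(C, Rational(1, 2)), Add(-24, Mul(8, C))))
Mul(-298, Add(Function('v')(-9), Mul(Add(-13, 53), Pow(Add(-206, Function('O')(12, -9)), -1)))) = Mul(-298, Add(Mul(8, Pow(-9, Rational(1, 2)), Add(-3, -9)), Mul(Add(-13, 53), Pow(Add(-206, -9), -1)))) = Mul(-298, Add(Mul(8, Mul(3, I), -12), Mul(40, Pow(-215, -1)))) = Mul(-298, Add(Mul(-288, I), Mul(40, Rational(-1, 215)))) = Mul(-298, Add(Mul(-288, I), Rational(-8, 43))) = Mul(-298, Add(Rational(-8, 43), Mul(-288, I))) = Add(Rational(2384, 43), Mul(85824, I))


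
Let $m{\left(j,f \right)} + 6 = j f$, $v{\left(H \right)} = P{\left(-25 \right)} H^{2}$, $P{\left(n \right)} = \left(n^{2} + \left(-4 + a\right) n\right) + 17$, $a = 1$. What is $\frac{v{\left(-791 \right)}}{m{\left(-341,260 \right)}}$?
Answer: $- \frac{448613277}{88666} \approx -5059.6$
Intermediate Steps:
$P{\left(n \right)} = 17 + n^{2} - 3 n$ ($P{\left(n \right)} = \left(n^{2} + \left(-4 + 1\right) n\right) + 17 = \left(n^{2} - 3 n\right) + 17 = 17 + n^{2} - 3 n$)
$v{\left(H \right)} = 717 H^{2}$ ($v{\left(H \right)} = \left(17 + \left(-25\right)^{2} - -75\right) H^{2} = \left(17 + 625 + 75\right) H^{2} = 717 H^{2}$)
$m{\left(j,f \right)} = -6 + f j$ ($m{\left(j,f \right)} = -6 + j f = -6 + f j$)
$\frac{v{\left(-791 \right)}}{m{\left(-341,260 \right)}} = \frac{717 \left(-791\right)^{2}}{-6 + 260 \left(-341\right)} = \frac{717 \cdot 625681}{-6 - 88660} = \frac{448613277}{-88666} = 448613277 \left(- \frac{1}{88666}\right) = - \frac{448613277}{88666}$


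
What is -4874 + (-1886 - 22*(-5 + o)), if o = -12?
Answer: -6386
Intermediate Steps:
-4874 + (-1886 - 22*(-5 + o)) = -4874 + (-1886 - 22*(-5 - 12)) = -4874 + (-1886 - 22*(-17)) = -4874 + (-1886 + 374) = -4874 - 1512 = -6386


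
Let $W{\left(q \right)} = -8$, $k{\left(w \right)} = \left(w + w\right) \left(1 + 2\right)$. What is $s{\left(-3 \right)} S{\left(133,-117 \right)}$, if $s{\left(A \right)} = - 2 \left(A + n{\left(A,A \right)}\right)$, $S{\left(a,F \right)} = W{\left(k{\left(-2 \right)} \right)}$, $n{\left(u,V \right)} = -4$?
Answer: $-112$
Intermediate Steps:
$k{\left(w \right)} = 6 w$ ($k{\left(w \right)} = 2 w 3 = 6 w$)
$S{\left(a,F \right)} = -8$
$s{\left(A \right)} = 8 - 2 A$ ($s{\left(A \right)} = - 2 \left(A - 4\right) = - 2 \left(-4 + A\right) = 8 - 2 A$)
$s{\left(-3 \right)} S{\left(133,-117 \right)} = \left(8 - -6\right) \left(-8\right) = \left(8 + 6\right) \left(-8\right) = 14 \left(-8\right) = -112$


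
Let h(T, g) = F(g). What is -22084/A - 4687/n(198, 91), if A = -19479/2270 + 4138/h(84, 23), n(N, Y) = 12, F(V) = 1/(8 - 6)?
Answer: -88562689327/225204492 ≈ -393.25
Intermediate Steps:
F(V) = ½ (F(V) = 1/2 = ½)
h(T, g) = ½
A = 18767041/2270 (A = -19479/2270 + 4138/(½) = -19479*1/2270 + 4138*2 = -19479/2270 + 8276 = 18767041/2270 ≈ 8267.4)
-22084/A - 4687/n(198, 91) = -22084/18767041/2270 - 4687/12 = -22084*2270/18767041 - 4687*1/12 = -50130680/18767041 - 4687/12 = -88562689327/225204492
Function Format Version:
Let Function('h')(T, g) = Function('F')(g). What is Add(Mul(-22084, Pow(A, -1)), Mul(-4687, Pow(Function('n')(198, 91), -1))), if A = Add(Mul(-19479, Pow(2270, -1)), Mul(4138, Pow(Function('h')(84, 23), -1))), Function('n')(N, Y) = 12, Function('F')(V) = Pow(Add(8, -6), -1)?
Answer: Rational(-88562689327, 225204492) ≈ -393.25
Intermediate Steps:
Function('F')(V) = Rational(1, 2) (Function('F')(V) = Pow(2, -1) = Rational(1, 2))
Function('h')(T, g) = Rational(1, 2)
A = Rational(18767041, 2270) (A = Add(Mul(-19479, Pow(2270, -1)), Mul(4138, Pow(Rational(1, 2), -1))) = Add(Mul(-19479, Rational(1, 2270)), Mul(4138, 2)) = Add(Rational(-19479, 2270), 8276) = Rational(18767041, 2270) ≈ 8267.4)
Add(Mul(-22084, Pow(A, -1)), Mul(-4687, Pow(Function('n')(198, 91), -1))) = Add(Mul(-22084, Pow(Rational(18767041, 2270), -1)), Mul(-4687, Pow(12, -1))) = Add(Mul(-22084, Rational(2270, 18767041)), Mul(-4687, Rational(1, 12))) = Add(Rational(-50130680, 18767041), Rational(-4687, 12)) = Rational(-88562689327, 225204492)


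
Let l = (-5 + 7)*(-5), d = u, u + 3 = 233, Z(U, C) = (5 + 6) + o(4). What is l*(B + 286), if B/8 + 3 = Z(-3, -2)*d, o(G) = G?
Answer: -278620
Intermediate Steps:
Z(U, C) = 15 (Z(U, C) = (5 + 6) + 4 = 11 + 4 = 15)
u = 230 (u = -3 + 233 = 230)
d = 230
l = -10 (l = 2*(-5) = -10)
B = 27576 (B = -24 + 8*(15*230) = -24 + 8*3450 = -24 + 27600 = 27576)
l*(B + 286) = -10*(27576 + 286) = -10*27862 = -278620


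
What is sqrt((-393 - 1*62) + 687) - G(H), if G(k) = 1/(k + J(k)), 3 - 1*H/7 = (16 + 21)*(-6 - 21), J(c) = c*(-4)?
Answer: 1/21042 + 2*sqrt(58) ≈ 15.232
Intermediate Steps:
J(c) = -4*c
H = 7014 (H = 21 - 7*(16 + 21)*(-6 - 21) = 21 - 259*(-27) = 21 - 7*(-999) = 21 + 6993 = 7014)
G(k) = -1/(3*k) (G(k) = 1/(k - 4*k) = 1/(-3*k) = -1/(3*k))
sqrt((-393 - 1*62) + 687) - G(H) = sqrt((-393 - 1*62) + 687) - (-1)/(3*7014) = sqrt((-393 - 62) + 687) - (-1)/(3*7014) = sqrt(-455 + 687) - 1*(-1/21042) = sqrt(232) + 1/21042 = 2*sqrt(58) + 1/21042 = 1/21042 + 2*sqrt(58)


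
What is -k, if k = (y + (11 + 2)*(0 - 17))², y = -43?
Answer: -69696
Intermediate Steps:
k = 69696 (k = (-43 + (11 + 2)*(0 - 17))² = (-43 + 13*(-17))² = (-43 - 221)² = (-264)² = 69696)
-k = -1*69696 = -69696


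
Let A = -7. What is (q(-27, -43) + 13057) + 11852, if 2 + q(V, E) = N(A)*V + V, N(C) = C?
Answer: 25069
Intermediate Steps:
q(V, E) = -2 - 6*V (q(V, E) = -2 + (-7*V + V) = -2 - 6*V)
(q(-27, -43) + 13057) + 11852 = ((-2 - 6*(-27)) + 13057) + 11852 = ((-2 + 162) + 13057) + 11852 = (160 + 13057) + 11852 = 13217 + 11852 = 25069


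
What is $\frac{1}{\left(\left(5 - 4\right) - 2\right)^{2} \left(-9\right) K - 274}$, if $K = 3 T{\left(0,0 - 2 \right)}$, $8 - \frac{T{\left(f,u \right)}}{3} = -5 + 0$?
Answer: $- \frac{1}{1327} \approx -0.00075358$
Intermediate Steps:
$T{\left(f,u \right)} = 39$ ($T{\left(f,u \right)} = 24 - 3 \left(-5 + 0\right) = 24 - -15 = 24 + 15 = 39$)
$K = 117$ ($K = 3 \cdot 39 = 117$)
$\frac{1}{\left(\left(5 - 4\right) - 2\right)^{2} \left(-9\right) K - 274} = \frac{1}{\left(\left(5 - 4\right) - 2\right)^{2} \left(-9\right) 117 - 274} = \frac{1}{\left(1 - 2\right)^{2} \left(-9\right) 117 - 274} = \frac{1}{\left(-1\right)^{2} \left(-9\right) 117 - 274} = \frac{1}{1 \left(-9\right) 117 - 274} = \frac{1}{\left(-9\right) 117 - 274} = \frac{1}{-1053 - 274} = \frac{1}{-1327} = - \frac{1}{1327}$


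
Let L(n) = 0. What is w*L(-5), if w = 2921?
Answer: 0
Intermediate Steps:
w*L(-5) = 2921*0 = 0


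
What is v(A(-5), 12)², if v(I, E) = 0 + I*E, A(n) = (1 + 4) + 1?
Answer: 5184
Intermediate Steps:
A(n) = 6 (A(n) = 5 + 1 = 6)
v(I, E) = E*I (v(I, E) = 0 + E*I = E*I)
v(A(-5), 12)² = (12*6)² = 72² = 5184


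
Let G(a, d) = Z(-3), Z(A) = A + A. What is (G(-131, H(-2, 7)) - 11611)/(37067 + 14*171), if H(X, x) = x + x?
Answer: -11617/39461 ≈ -0.29439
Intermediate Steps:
H(X, x) = 2*x
Z(A) = 2*A
G(a, d) = -6 (G(a, d) = 2*(-3) = -6)
(G(-131, H(-2, 7)) - 11611)/(37067 + 14*171) = (-6 - 11611)/(37067 + 14*171) = -11617/(37067 + 2394) = -11617/39461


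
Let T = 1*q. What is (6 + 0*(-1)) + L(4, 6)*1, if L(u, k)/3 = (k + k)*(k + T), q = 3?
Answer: 330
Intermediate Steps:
T = 3 (T = 1*3 = 3)
L(u, k) = 6*k*(3 + k) (L(u, k) = 3*((k + k)*(k + 3)) = 3*((2*k)*(3 + k)) = 3*(2*k*(3 + k)) = 6*k*(3 + k))
(6 + 0*(-1)) + L(4, 6)*1 = (6 + 0*(-1)) + (6*6*(3 + 6))*1 = (6 + 0) + (6*6*9)*1 = 6 + 324*1 = 6 + 324 = 330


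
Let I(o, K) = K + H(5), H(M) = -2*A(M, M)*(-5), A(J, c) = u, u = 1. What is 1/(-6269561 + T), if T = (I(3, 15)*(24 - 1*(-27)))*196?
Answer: -1/6019661 ≈ -1.6612e-7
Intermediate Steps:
A(J, c) = 1
H(M) = 10 (H(M) = -2*1*(-5) = -2*(-5) = 10)
I(o, K) = 10 + K (I(o, K) = K + 10 = 10 + K)
T = 249900 (T = ((10 + 15)*(24 - 1*(-27)))*196 = (25*(24 + 27))*196 = (25*51)*196 = 1275*196 = 249900)
1/(-6269561 + T) = 1/(-6269561 + 249900) = 1/(-6019661) = -1/6019661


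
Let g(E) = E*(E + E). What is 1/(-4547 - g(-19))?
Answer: -1/5269 ≈ -0.00018979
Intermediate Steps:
g(E) = 2*E² (g(E) = E*(2*E) = 2*E²)
1/(-4547 - g(-19)) = 1/(-4547 - 2*(-19)²) = 1/(-4547 - 2*361) = 1/(-4547 - 1*722) = 1/(-4547 - 722) = 1/(-5269) = -1/5269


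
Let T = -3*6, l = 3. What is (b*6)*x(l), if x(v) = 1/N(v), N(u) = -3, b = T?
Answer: 36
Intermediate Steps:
T = -18
b = -18
x(v) = -⅓ (x(v) = 1/(-3) = -⅓)
(b*6)*x(l) = -18*6*(-⅓) = -108*(-⅓) = 36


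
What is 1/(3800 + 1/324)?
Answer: 324/1231201 ≈ 0.00026316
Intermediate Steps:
1/(3800 + 1/324) = 1/(1231201/324) = 324/1231201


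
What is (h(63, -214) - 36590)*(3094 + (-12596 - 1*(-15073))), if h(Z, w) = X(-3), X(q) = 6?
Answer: -203809464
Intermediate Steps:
h(Z, w) = 6
(h(63, -214) - 36590)*(3094 + (-12596 - 1*(-15073))) = (6 - 36590)*(3094 + (-12596 - 1*(-15073))) = -36584*(3094 + (-12596 + 15073)) = -36584*(3094 + 2477) = -36584*5571 = -203809464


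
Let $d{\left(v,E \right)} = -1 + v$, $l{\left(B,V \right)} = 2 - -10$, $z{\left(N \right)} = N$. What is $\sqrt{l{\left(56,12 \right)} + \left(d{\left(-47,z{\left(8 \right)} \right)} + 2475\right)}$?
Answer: $3 \sqrt{271} \approx 49.386$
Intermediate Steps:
$l{\left(B,V \right)} = 12$ ($l{\left(B,V \right)} = 2 + 10 = 12$)
$\sqrt{l{\left(56,12 \right)} + \left(d{\left(-47,z{\left(8 \right)} \right)} + 2475\right)} = \sqrt{12 + \left(\left(-1 - 47\right) + 2475\right)} = \sqrt{12 + \left(-48 + 2475\right)} = \sqrt{12 + 2427} = \sqrt{2439} = 3 \sqrt{271}$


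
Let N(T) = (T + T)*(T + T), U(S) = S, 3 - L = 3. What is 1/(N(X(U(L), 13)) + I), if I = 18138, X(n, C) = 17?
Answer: 1/19294 ≈ 5.1830e-5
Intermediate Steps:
L = 0 (L = 3 - 1*3 = 3 - 3 = 0)
N(T) = 4*T² (N(T) = (2*T)*(2*T) = 4*T²)
1/(N(X(U(L), 13)) + I) = 1/(4*17² + 18138) = 1/(4*289 + 18138) = 1/(1156 + 18138) = 1/19294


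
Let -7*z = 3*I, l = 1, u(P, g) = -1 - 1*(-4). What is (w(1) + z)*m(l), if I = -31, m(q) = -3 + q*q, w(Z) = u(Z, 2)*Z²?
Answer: -228/7 ≈ -32.571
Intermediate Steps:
u(P, g) = 3 (u(P, g) = -1 + 4 = 3)
w(Z) = 3*Z²
m(q) = -3 + q²
z = 93/7 (z = -3*(-31)/7 = -⅐*(-93) = 93/7 ≈ 13.286)
(w(1) + z)*m(l) = (3*1² + 93/7)*(-3 + 1²) = (3*1 + 93/7)*(-3 + 1) = (3 + 93/7)*(-2) = (114/7)*(-2) = -228/7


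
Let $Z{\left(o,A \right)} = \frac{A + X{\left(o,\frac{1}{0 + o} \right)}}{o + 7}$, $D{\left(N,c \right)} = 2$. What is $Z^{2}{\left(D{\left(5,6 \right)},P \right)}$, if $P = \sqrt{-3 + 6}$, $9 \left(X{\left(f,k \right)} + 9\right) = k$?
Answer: $\frac{26893}{26244} - \frac{161 \sqrt{3}}{729} \approx 0.64221$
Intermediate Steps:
$X{\left(f,k \right)} = -9 + \frac{k}{9}$
$P = \sqrt{3} \approx 1.732$
$Z{\left(o,A \right)} = \frac{-9 + A + \frac{1}{9 o}}{7 + o}$ ($Z{\left(o,A \right)} = \frac{A - \left(9 - \frac{1}{9 \left(0 + o\right)}\right)}{o + 7} = \frac{A - \left(9 - \frac{1}{9 o}\right)}{7 + o} = \frac{-9 + A + \frac{1}{9 o}}{7 + o}$)
$Z^{2}{\left(D{\left(5,6 \right)},P \right)} = \left(\frac{\frac{1}{9} + 2 \left(-9 + \sqrt{3}\right)}{2 \left(7 + 2\right)}\right)^{2} = \left(\frac{\frac{1}{9} - \left(18 - 2 \sqrt{3}\right)}{2 \cdot 9}\right)^{2} = \left(\frac{1}{2} \cdot \frac{1}{9} \left(- \frac{161}{9} + 2 \sqrt{3}\right)\right)^{2} = \left(- \frac{161}{162} + \frac{\sqrt{3}}{9}\right)^{2}$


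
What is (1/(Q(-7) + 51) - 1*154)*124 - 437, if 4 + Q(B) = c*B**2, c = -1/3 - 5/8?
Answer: -16557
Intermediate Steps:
c = -23/24 (c = -1*1/3 - 5*1/8 = -1/3 - 5/8 = -23/24 ≈ -0.95833)
Q(B) = -4 - 23*B**2/24
(1/(Q(-7) + 51) - 1*154)*124 - 437 = (1/((-4 - 23/24*(-7)**2) + 51) - 1*154)*124 - 437 = (1/((-4 - 23/24*49) + 51) - 154)*124 - 437 = (1/((-4 - 1127/24) + 51) - 154)*124 - 437 = (1/(-1223/24 + 51) - 154)*124 - 437 = (1/(1/24) - 154)*124 - 437 = (24 - 154)*124 - 437 = -130*124 - 437 = -16120 - 437 = -16557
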